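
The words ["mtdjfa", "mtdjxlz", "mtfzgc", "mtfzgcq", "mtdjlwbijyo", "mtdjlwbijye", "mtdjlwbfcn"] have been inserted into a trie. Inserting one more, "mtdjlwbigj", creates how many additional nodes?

2

"mtdjlwbi" is already a path in the trie; the remaining "gj" must be added.
Each of the 2 remaining characters creates one node.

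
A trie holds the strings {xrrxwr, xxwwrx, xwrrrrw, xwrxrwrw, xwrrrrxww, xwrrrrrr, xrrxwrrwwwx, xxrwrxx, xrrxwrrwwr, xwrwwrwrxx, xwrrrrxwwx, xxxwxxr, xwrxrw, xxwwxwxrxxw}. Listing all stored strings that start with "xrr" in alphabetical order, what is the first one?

DFS of the "xrr" subtree visits, in order: "xrrxwr", "xrrxwrrwwr", "xrrxwrrwwwx"
The 1st is xrrxwr.

xrrxwr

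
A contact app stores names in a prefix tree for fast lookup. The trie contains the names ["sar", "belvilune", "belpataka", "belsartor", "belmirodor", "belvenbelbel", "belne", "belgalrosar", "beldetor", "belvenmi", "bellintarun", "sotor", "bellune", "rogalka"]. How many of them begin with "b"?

Filter for entries beginning with "b":
Matches: "beldetor", "belgalrosar", "bellintarun", "bellune", "belmirodor", "belne", "belpataka", "belsartor", "belvenbelbel", "belvenmi", "belvilune"
Count: 11

11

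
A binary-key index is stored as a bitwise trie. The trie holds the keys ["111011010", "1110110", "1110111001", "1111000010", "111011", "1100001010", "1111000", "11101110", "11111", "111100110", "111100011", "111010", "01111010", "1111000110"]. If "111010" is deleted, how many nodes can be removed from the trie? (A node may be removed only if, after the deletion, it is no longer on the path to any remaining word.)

1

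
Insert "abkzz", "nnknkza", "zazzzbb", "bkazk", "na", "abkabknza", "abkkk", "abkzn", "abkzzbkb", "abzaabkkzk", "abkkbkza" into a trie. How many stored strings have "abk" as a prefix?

6

Filter for entries beginning with "abk":
Matches: "abkabknza", "abkkbkza", "abkkk", "abkzn", "abkzz", "abkzzbkb"
Count: 6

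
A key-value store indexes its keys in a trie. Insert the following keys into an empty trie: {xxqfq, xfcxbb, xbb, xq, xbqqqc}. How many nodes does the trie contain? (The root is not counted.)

Trace insertions, counting only characters that open a new branch:
  "xxqfq" → 5 new (x, x, q, f, q)
  "xfcxbb" → prefix "x" already present; 5 new (f, c, x, b, b)
  "xbb" → prefix "x" already present; 2 new (b, b)
  "xq" → prefix "x" already present; 1 new (q)
  "xbqqqc" → prefix "xb" already present; 4 new (q, q, q, c)
Total nodes = 5 + 5 + 2 + 1 + 4 = 17

17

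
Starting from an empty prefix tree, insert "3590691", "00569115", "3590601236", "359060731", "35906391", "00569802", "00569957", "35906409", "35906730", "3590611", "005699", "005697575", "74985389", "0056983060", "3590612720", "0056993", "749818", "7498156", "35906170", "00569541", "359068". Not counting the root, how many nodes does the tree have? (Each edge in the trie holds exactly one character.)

Count nodes per top-level branch (shared prefixes stored once):
  '0'-branch (00569115, 00569541, 005697575, 00569802, 0056983060, 005699, 0056993, 00569957): 26 nodes
  '3'-branch (3590601236, 359060731, 3590611, 3590612720, 35906170, 35906391, 35906409, 35906730, 359068, 3590691): 33 nodes
  '7'-branch (7498156, 749818, 74985389): 12 nodes
Sum: 71

71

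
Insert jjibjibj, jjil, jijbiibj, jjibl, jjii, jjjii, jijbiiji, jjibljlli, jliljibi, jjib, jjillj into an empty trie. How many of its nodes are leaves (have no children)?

Leaves are exactly the stored words that no other stored word extends.
Those words: "jijbiibj", "jijbiiji", "jjibjibj", "jjibljlli", "jjii", "jjillj", "jjjii", "jliljibi"
Leaf count: 8

8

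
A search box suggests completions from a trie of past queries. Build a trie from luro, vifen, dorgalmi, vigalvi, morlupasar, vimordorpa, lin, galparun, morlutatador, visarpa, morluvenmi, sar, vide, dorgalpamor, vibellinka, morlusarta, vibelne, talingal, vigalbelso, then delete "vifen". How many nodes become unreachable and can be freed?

Walk "vifen" from the leaf back toward the root, removing each node that no remaining word uses.
The suffix "fen" (3 nodes) is used only by "vifen"; the node for "vi" still has the child "g", so pruning stops there.
Nodes removed: 3

3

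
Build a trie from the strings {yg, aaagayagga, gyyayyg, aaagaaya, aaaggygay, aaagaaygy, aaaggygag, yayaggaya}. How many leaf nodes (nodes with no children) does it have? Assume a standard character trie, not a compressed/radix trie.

8

Leaves are exactly the stored words that no other stored word extends.
Those words: "aaagaaya", "aaagaaygy", "aaagayagga", "aaaggygag", "aaaggygay", "gyyayyg", "yayaggaya", "yg"
Leaf count: 8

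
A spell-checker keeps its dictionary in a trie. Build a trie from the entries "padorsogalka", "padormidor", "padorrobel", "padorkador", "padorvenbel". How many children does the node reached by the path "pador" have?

5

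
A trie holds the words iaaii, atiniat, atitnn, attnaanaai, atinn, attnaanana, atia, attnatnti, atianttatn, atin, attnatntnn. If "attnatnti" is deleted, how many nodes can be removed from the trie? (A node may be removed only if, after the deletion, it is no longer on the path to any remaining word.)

A node on "attnatnti"'s path can go only if nothing else ends at it or branches off below it.
The suffix "i" (1 node) is used only by "attnatnti"; the node for "attnatnt" still has the child "n", so pruning stops there.
Nodes removed: 1

1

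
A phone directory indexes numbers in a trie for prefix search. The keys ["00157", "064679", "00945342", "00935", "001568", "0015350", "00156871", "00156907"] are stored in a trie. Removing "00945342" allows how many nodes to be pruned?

5

After clearing the end-marker at "00945342", prune upward until reaching a node still needed by another word.
The suffix "45342" (5 nodes) is used only by "00945342"; the node for "009" still has the child "3", so pruning stops there.
Nodes removed: 5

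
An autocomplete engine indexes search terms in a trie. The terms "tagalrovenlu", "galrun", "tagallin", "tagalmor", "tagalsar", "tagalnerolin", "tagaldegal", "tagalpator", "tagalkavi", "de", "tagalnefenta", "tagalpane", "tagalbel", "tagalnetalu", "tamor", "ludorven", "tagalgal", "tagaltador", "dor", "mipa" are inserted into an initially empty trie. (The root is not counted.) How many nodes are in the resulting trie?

89

For each word, the new-node count is its length minus the longest prefix already in the trie:
  "tagalrovenlu" → 12 new (t, a, g, a, l, r, o, v, e, n, l, u)
  "galrun" → 6 new (g, a, l, r, u, n)
  "tagallin" → prefix "tagal" already present; 3 new (l, i, n)
  "tagalmor" → prefix "tagal" already present; 3 new (m, o, r)
  "tagalsar" → prefix "tagal" already present; 3 new (s, a, r)
  "tagalnerolin" → prefix "tagal" already present; 7 new (n, e, r, o, l, i, n)
  "tagaldegal" → prefix "tagal" already present; 5 new (d, e, g, a, l)
  "tagalpator" → prefix "tagal" already present; 5 new (p, a, t, o, r)
  "tagalkavi" → prefix "tagal" already present; 4 new (k, a, v, i)
  "de" → 2 new (d, e)
  "tagalnefenta" → prefix "tagalne" already present; 5 new (f, e, n, t, a)
  "tagalpane" → prefix "tagalpa" already present; 2 new (n, e)
  "tagalbel" → prefix "tagal" already present; 3 new (b, e, l)
  "tagalnetalu" → prefix "tagalne" already present; 4 new (t, a, l, u)
  "tamor" → prefix "ta" already present; 3 new (m, o, r)
  "ludorven" → 8 new (l, u, d, o, r, v, e, n)
  "tagalgal" → prefix "tagal" already present; 3 new (g, a, l)
  "tagaltador" → prefix "tagal" already present; 5 new (t, a, d, o, r)
  "dor" → prefix "d" already present; 2 new (o, r)
  "mipa" → 4 new (m, i, p, a)
Total nodes = 12 + 6 + 3 + 3 + 3 + 7 + 5 + 5 + 4 + 2 + 5 + 2 + 3 + 4 + 3 + 8 + 3 + 5 + 2 + 4 = 89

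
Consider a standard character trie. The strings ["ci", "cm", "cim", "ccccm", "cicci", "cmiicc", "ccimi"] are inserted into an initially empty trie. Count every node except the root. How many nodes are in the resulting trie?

18

For each word, the new-node count is its length minus the longest prefix already in the trie:
  "ci" → 2 new (c, i)
  "cm" → prefix "c" already present; 1 new (m)
  "cim" → prefix "ci" already present; 1 new (m)
  "ccccm" → prefix "c" already present; 4 new (c, c, c, m)
  "cicci" → prefix "ci" already present; 3 new (c, c, i)
  "cmiicc" → prefix "cm" already present; 4 new (i, i, c, c)
  "ccimi" → prefix "cc" already present; 3 new (i, m, i)
Total nodes = 2 + 1 + 1 + 4 + 3 + 4 + 3 = 18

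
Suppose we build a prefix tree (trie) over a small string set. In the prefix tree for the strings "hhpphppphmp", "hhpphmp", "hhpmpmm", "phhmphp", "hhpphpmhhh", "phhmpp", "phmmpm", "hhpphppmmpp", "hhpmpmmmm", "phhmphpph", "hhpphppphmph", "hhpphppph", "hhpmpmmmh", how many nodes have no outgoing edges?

9

Leaves are exactly the stored words that no other stored word extends.
Those words: "hhpmpmmmh", "hhpmpmmmm", "hhpphmp", "hhpphpmhhh", "hhpphppmmpp", "hhpphppphmph", "phhmphpph", "phhmpp", "phmmpm"
Leaf count: 9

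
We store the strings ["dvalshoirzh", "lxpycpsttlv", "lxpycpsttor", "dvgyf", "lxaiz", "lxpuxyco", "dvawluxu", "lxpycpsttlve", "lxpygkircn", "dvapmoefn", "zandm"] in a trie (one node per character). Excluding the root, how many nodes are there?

58

For each word, the new-node count is its length minus the longest prefix already in the trie:
  "dvalshoirzh" → 11 new (d, v, a, l, s, h, o, i, r, z, h)
  "lxpycpsttlv" → 11 new (l, x, p, y, c, p, s, t, t, l, v)
  "lxpycpsttor" → prefix "lxpycpstt" already present; 2 new (o, r)
  "dvgyf" → prefix "dv" already present; 3 new (g, y, f)
  "lxaiz" → prefix "lx" already present; 3 new (a, i, z)
  "lxpuxyco" → prefix "lxp" already present; 5 new (u, x, y, c, o)
  "dvawluxu" → prefix "dva" already present; 5 new (w, l, u, x, u)
  "lxpycpsttlve" → prefix "lxpycpsttlv" already present; 1 new (e)
  "lxpygkircn" → prefix "lxpy" already present; 6 new (g, k, i, r, c, n)
  "dvapmoefn" → prefix "dva" already present; 6 new (p, m, o, e, f, n)
  "zandm" → 5 new (z, a, n, d, m)
Total nodes = 11 + 11 + 2 + 3 + 3 + 5 + 5 + 1 + 6 + 6 + 5 = 58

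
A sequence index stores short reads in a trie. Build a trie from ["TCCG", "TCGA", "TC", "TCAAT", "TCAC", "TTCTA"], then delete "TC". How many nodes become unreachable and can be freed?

0

A node on "TC"'s path can go only if nothing else ends at it or branches off below it.
Every node on "TC" is still needed (e.g. by "TCCG"), so nothing is freed.
Nodes removed: 0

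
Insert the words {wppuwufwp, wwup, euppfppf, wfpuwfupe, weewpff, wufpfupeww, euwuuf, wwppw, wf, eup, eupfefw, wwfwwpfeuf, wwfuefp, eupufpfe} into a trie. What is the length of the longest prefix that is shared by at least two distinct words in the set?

3

The deepest shared node is where two words last agree before diverging.
e.g. "eup" and "eupfefw" share the prefix "eup" of length 3; no pair shares a longer one.
Longest shared-prefix length: 3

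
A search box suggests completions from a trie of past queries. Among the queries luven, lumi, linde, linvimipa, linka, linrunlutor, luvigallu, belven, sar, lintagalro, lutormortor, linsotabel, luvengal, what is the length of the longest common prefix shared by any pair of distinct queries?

5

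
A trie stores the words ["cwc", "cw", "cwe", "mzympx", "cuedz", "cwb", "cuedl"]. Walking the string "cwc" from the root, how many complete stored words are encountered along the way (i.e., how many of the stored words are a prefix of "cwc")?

2

Walk "cwc" from the root; an end-of-word marker is hit whenever a stored word is a prefix of "cwc".
Prefixes of the query that are stored words: "cw", "cwc"
Count: 2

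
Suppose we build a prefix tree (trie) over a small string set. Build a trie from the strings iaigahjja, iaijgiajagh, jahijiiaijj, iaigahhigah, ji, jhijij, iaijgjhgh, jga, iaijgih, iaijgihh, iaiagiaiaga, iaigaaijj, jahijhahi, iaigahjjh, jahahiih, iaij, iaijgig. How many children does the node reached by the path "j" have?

4

Follow the path "j" to its node, then look at its outgoing edges.
Distinct next characters after "j": a, g, h, i.
That node has 4 child edges.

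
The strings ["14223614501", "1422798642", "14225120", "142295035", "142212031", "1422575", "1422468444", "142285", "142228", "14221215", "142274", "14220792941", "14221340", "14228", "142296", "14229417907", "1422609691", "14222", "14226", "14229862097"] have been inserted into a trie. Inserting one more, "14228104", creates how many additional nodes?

3

Walking "14228104" from the root, the first 5 characters ("14228") follow existing edges; "1" is the first miss.
New nodes needed: |"14228104"| − 5 = 8 − 5 = 3.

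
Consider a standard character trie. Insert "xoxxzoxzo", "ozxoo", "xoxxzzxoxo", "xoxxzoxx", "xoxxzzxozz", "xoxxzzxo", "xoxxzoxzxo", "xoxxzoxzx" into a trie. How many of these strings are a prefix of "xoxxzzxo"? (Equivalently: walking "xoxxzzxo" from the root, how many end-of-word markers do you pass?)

1

Traverse "xoxxzzxo" character by character; count nodes along the way that are marked as word ends.
Prefixes of the query that are stored words: "xoxxzzxo"
Count: 1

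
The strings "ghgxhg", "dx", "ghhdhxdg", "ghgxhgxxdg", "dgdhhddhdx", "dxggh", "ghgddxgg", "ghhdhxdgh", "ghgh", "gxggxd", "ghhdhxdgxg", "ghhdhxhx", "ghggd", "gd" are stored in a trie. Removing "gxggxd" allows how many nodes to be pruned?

5

A node on "gxggxd"'s path can go only if nothing else ends at it or branches off below it.
The suffix "xggxd" (5 nodes) is used only by "gxggxd"; the node for "g" still has the child "h", so pruning stops there.
Nodes removed: 5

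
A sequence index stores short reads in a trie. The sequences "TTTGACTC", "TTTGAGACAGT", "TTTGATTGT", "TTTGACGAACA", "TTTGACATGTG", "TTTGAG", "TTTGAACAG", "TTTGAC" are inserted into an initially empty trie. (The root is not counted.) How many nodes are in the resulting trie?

Count nodes per top-level branch (shared prefixes stored once):
  'T'-branch (TTTGAACAG, TTTGAC, TTTGACATGTG, TTTGACGAACA, TTTGACTC, TTTGAG, TTTGAGACAGT, TTTGATTGT): 32 nodes
Sum: 32

32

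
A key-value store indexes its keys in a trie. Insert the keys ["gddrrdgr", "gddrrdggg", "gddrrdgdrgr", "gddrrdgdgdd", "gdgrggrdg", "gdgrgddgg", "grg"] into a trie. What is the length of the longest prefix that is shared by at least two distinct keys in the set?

8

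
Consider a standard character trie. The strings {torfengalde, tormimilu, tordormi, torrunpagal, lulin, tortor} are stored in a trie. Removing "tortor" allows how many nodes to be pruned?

A node on "tortor"'s path can go only if nothing else ends at it or branches off below it.
The suffix "tor" (3 nodes) is used only by "tortor"; the node for "tor" still has the child "f", so pruning stops there.
Nodes removed: 3

3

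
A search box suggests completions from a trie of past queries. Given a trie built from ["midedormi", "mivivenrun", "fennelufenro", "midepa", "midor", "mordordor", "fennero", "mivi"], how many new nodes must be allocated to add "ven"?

3

"ven" shares no prefix with any stored word, so all 3 characters open new nodes.
3 − 0 = 3 new nodes.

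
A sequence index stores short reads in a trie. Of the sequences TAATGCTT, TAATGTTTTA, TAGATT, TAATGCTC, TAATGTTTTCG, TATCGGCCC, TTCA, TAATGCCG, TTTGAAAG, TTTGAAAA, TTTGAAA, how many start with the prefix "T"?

11

Walk to "T"; the words in its subtree are exactly those with that prefix.
Matches: "TAATGCCG", "TAATGCTC", "TAATGCTT", "TAATGTTTTA", "TAATGTTTTCG", "TAGATT", "TATCGGCCC", "TTCA", "TTTGAAA", "TTTGAAAA", "TTTGAAAG"
Count: 11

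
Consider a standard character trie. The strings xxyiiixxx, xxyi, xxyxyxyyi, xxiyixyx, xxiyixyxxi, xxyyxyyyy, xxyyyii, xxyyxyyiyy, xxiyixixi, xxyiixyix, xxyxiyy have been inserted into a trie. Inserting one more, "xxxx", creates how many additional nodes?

2

Walking "xxxx" from the root, the first 2 characters ("xx") follow existing edges; "x" is the first miss.
So 4 − 2 = 2 new nodes.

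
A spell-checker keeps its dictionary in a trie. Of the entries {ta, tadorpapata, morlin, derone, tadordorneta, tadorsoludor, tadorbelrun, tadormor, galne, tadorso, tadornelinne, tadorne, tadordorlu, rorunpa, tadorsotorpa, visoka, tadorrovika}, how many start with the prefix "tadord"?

Traverse to the node for "tadord", then collect every word in that subtree.
Words under "tadord": tadordorlu, tadordorneta
Count: 2

2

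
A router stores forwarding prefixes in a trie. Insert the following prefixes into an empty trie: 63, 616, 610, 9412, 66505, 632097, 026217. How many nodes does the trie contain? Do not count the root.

23

Insert word by word; a character creates a node only if that edge doesn't already exist:
  "63" → 2 new (6, 3)
  "616" → prefix "6" already present; 2 new (1, 6)
  "610" → prefix "61" already present; 1 new (0)
  "9412" → 4 new (9, 4, 1, 2)
  "66505" → prefix "6" already present; 4 new (6, 5, 0, 5)
  "632097" → prefix "63" already present; 4 new (2, 0, 9, 7)
  "026217" → 6 new (0, 2, 6, 2, 1, 7)
Total nodes = 2 + 2 + 1 + 4 + 4 + 4 + 6 = 23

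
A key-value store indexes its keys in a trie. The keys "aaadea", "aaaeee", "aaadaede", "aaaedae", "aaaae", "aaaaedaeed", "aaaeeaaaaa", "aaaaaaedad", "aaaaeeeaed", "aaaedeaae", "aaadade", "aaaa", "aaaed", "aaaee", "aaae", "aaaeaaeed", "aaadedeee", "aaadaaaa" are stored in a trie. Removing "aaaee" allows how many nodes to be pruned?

After clearing the end-marker at "aaaee", prune upward until reaching a node still needed by another word.
Every node on "aaaee" is still needed (e.g. by "aaaeee"), so nothing is freed.
Nodes removed: 0

0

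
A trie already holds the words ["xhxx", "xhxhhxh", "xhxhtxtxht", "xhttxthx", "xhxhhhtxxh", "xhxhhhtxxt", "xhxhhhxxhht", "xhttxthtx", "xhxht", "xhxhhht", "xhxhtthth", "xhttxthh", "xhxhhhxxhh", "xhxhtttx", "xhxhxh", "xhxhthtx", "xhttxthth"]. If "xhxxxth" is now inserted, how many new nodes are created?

The longest prefix of "xhxxxth" already in the trie is "xhxx" (length 4).
New nodes needed: |"xhxxxth"| − 4 = 7 − 4 = 3.

3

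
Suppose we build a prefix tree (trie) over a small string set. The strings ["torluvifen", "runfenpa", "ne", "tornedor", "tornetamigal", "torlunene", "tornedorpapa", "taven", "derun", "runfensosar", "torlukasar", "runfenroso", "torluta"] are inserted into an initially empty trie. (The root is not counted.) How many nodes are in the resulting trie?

65

Count nodes per top-level branch (shared prefixes stored once):
  'd'-branch (derun): 5 nodes
  'n'-branch (ne): 2 nodes
  'r'-branch (runfenpa, runfenroso, runfensosar): 17 nodes
  't'-branch (taven, torlukasar, torlunene, torluta, torluvifen, tornedor, tornedorpapa, tornetamigal): 41 nodes
Sum: 65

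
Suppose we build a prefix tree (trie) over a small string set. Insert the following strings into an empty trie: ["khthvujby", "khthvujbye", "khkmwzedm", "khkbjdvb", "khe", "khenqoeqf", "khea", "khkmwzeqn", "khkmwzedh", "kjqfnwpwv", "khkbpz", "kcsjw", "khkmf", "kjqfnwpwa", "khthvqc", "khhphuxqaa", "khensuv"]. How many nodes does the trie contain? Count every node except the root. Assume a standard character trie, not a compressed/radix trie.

Trace insertions, counting only characters that open a new branch:
  "khthvujby" → 9 new (k, h, t, h, v, u, j, b, y)
  "khthvujbye" → prefix "khthvujby" already present; 1 new (e)
  "khkmwzedm" → prefix "kh" already present; 7 new (k, m, w, z, e, d, m)
  "khkbjdvb" → prefix "khk" already present; 5 new (b, j, d, v, b)
  "khe" → prefix "kh" already present; 1 new (e)
  "khenqoeqf" → prefix "khe" already present; 6 new (n, q, o, e, q, f)
  "khea" → prefix "khe" already present; 1 new (a)
  "khkmwzeqn" → prefix "khkmwze" already present; 2 new (q, n)
  "khkmwzedh" → prefix "khkmwzed" already present; 1 new (h)
  "kjqfnwpwv" → prefix "k" already present; 8 new (j, q, f, n, w, p, w, v)
  "khkbpz" → prefix "khkb" already present; 2 new (p, z)
  "kcsjw" → prefix "k" already present; 4 new (c, s, j, w)
  "khkmf" → prefix "khkm" already present; 1 new (f)
  "kjqfnwpwa" → prefix "kjqfnwpw" already present; 1 new (a)
  "khthvqc" → prefix "khthv" already present; 2 new (q, c)
  "khhphuxqaa" → prefix "kh" already present; 8 new (h, p, h, u, x, q, a, a)
  "khensuv" → prefix "khen" already present; 3 new (s, u, v)
Total nodes = 9 + 1 + 7 + 5 + 1 + 6 + 1 + 2 + 1 + 8 + 2 + 4 + 1 + 1 + 2 + 8 + 3 = 62

62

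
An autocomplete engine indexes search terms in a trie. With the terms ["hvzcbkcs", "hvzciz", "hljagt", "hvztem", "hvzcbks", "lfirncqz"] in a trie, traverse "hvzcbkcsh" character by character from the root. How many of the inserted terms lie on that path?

1

Traverse "hvzcbkcsh" character by character; count nodes along the way that are marked as word ends.
Prefixes of the query that are stored words: "hvzcbkcs"
Count: 1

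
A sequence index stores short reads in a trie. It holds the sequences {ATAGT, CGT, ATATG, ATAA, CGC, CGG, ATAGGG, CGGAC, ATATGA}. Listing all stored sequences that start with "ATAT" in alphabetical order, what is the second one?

Filter for "ATAT…" and sort: "ATATG", "ATATGA"
The 2nd is ATATGA.

ATATGA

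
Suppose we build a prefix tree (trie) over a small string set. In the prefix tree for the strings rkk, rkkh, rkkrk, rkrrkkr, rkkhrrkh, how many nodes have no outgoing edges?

3

A leaf is a node with no children — equivalently, the end of a word that is not a proper prefix of any other stored word.
Those words: "rkkhrrkh", "rkkrk", "rkrrkkr"
Leaf count: 3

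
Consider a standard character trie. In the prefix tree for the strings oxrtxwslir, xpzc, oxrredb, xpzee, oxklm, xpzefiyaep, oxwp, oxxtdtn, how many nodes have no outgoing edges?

Leaves are exactly the stored words that no other stored word extends.
Those words: "oxklm", "oxrredb", "oxrtxwslir", "oxwp", "oxxtdtn", "xpzc", "xpzee", "xpzefiyaep"
Leaf count: 8

8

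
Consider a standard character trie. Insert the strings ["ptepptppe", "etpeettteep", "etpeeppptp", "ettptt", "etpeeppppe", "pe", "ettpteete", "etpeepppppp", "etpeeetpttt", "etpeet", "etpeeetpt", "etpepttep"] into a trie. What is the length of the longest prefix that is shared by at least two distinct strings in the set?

The deepest shared node is where two words last agree before diverging.
e.g. "etpeeetpt" and "etpeeetpttt" share the prefix "etpeeetpt" of length 9; no pair shares a longer one.
Longest shared-prefix length: 9

9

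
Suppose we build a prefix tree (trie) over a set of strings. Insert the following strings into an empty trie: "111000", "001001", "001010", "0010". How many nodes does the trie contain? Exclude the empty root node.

14

Trie structure (* marks end of a word):
(root)
├─ 0
│  └─ 0
│     └─ 1
│        └─ 0 *
│           ├─ 0
│           │  └─ 1 *
│           └─ 1
│              └─ 0 *
└─ 1
   └─ 1
      └─ 1
         └─ 0
            └─ 0
               └─ 0 *
Counting every labelled node above: 14.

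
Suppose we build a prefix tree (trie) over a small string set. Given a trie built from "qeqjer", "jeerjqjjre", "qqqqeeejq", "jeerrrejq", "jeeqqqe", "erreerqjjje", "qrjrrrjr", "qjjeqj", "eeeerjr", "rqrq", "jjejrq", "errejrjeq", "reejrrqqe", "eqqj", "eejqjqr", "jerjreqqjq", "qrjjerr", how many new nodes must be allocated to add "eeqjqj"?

4

The longest prefix of "eeqjqj" already in the trie is "ee" (length 2).
So 6 − 2 = 4 new nodes.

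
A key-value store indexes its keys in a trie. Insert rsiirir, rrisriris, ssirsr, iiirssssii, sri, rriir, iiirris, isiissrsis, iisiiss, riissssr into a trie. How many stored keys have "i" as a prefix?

Traverse to the node for "i", then collect every word in that subtree.
Words under "i": iiirris, iiirssssii, iisiiss, isiissrsis
Count: 4

4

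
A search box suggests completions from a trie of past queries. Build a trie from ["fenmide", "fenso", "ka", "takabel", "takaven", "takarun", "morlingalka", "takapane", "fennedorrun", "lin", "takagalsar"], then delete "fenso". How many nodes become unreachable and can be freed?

A node on "fenso"'s path can go only if nothing else ends at it or branches off below it.
The suffix "so" (2 nodes) is used only by "fenso"; the node for "fen" still has the child "m", so pruning stops there.
Nodes removed: 2

2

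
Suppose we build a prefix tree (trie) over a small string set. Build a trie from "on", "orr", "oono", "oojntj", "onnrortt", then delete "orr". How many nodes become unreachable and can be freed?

After clearing the end-marker at "orr", prune upward until reaching a node still needed by another word.
The suffix "rr" (2 nodes) is used only by "orr"; the node for "o" still has the child "n", so pruning stops there.
Nodes removed: 2

2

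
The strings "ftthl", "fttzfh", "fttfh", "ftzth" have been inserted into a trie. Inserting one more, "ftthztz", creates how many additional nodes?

"ftth" is already a path in the trie; the remaining "ztz" must be added.
Each of the 3 remaining characters creates one node.

3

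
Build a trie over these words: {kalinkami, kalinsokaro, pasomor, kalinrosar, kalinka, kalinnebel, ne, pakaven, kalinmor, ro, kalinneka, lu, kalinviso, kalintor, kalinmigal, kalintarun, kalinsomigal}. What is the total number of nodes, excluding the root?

For each word, the new-node count is its length minus the longest prefix already in the trie:
  "kalinkami" → 9 new (k, a, l, i, n, k, a, m, i)
  "kalinsokaro" → prefix "kalin" already present; 6 new (s, o, k, a, r, o)
  "pasomor" → 7 new (p, a, s, o, m, o, r)
  "kalinrosar" → prefix "kalin" already present; 5 new (r, o, s, a, r)
  "kalinka" → prefix "kalinka" already present; 0 new (none)
  "kalinnebel" → prefix "kalin" already present; 5 new (n, e, b, e, l)
  "ne" → 2 new (n, e)
  "pakaven" → prefix "pa" already present; 5 new (k, a, v, e, n)
  "kalinmor" → prefix "kalin" already present; 3 new (m, o, r)
  "ro" → 2 new (r, o)
  "kalinneka" → prefix "kalinne" already present; 2 new (k, a)
  "lu" → 2 new (l, u)
  "kalinviso" → prefix "kalin" already present; 4 new (v, i, s, o)
  "kalintor" → prefix "kalin" already present; 3 new (t, o, r)
  "kalinmigal" → prefix "kalinm" already present; 4 new (i, g, a, l)
  "kalintarun" → prefix "kalint" already present; 4 new (a, r, u, n)
  "kalinsomigal" → prefix "kalinso" already present; 5 new (m, i, g, a, l)
Total nodes = 9 + 6 + 7 + 5 + 0 + 5 + 2 + 5 + 3 + 2 + 2 + 2 + 4 + 3 + 4 + 4 + 5 = 68

68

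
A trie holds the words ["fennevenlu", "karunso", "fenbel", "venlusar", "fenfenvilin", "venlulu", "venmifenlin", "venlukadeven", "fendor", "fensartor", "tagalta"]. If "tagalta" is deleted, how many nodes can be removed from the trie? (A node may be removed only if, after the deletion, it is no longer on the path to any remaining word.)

7

After clearing the end-marker at "tagalta", prune upward until reaching a node still needed by another word.
No other word shares any prefix with "tagalta", so all 7 of its nodes go.
Nodes removed: 7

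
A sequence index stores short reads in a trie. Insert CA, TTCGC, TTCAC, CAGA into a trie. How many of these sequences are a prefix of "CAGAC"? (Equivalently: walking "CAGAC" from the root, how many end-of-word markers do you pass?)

Traverse "CAGAC" character by character; count nodes along the way that are marked as word ends.
Prefixes of the query that are stored words: "CA", "CAGA"
Count: 2

2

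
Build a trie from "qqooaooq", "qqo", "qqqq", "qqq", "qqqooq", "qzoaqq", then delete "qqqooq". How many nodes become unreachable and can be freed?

A node on "qqqooq"'s path can go only if nothing else ends at it or branches off below it.
The suffix "ooq" (3 nodes) is used only by "qqqooq"; the node for "qqq" still has the child "q", so pruning stops there.
Nodes removed: 3

3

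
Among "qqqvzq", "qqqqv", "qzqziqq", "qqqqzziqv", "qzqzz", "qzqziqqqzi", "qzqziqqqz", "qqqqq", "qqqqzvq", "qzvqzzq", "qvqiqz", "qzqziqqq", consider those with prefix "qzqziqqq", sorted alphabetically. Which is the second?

qzqziqqqz

DFS of the "qzqziqqq" subtree visits, in order: "qzqziqqq", "qzqziqqqz", "qzqziqqqzi"
Position 2: qzqziqqqz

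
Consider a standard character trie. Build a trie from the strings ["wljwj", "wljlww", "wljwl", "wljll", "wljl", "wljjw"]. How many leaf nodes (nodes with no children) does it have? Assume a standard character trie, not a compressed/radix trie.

5

A leaf is a node with no children — equivalently, the end of a word that is not a proper prefix of any other stored word.
Those words: "wljjw", "wljll", "wljlww", "wljwj", "wljwl"
Leaf count: 5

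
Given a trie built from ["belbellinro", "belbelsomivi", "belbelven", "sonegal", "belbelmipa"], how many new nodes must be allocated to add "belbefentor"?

"belbe" is already a path in the trie; the remaining "fentor" must be added.
Each of the 6 remaining characters creates one node.

6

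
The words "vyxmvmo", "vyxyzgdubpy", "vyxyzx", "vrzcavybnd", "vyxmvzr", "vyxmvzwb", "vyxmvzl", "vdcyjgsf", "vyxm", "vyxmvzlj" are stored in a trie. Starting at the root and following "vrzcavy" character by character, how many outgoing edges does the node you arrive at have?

1

Follow the path "vrzcavy" to its node, then look at its outgoing edges.
Distinct next characters after "vrzcavy": b.
That node has 1 child edge.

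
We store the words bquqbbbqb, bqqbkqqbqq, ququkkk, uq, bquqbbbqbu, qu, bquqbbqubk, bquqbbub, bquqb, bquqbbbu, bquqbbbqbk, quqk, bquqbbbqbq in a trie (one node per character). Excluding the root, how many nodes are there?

37

Trie structure (* marks end of a word):
(root)
├─ b
│  └─ q
│     ├─ q
│     │  └─ b
│     │     └─ k
│     │        └─ q
│     │           └─ q
│     │              └─ b
│     │                 └─ q
│     │                    └─ q *
│     └─ u
│        └─ q
│           └─ b *
│              └─ b
│                 ├─ b
│                 │  ├─ q
│                 │  │  └─ b *
│                 │  │     ├─ k *
│                 │  │     ├─ q *
│                 │  │     └─ u *
│                 │  └─ u *
│                 ├─ q
│                 │  └─ u
│                 │     └─ b
│                 │        └─ k *
│                 └─ u
│                    └─ b *
├─ q
│  └─ u *
│     └─ q
│        ├─ k *
│        └─ u
│           └─ k
│              └─ k
│                 └─ k *
└─ u
   └─ q *
Counting every labelled node above: 37.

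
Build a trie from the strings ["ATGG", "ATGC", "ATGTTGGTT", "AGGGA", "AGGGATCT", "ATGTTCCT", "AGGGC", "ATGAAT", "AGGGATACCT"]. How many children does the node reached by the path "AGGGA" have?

Follow the path "AGGGA" to its node, then look at its outgoing edges.
Distinct next characters after "AGGGA": T.
That node has 1 child edge.

1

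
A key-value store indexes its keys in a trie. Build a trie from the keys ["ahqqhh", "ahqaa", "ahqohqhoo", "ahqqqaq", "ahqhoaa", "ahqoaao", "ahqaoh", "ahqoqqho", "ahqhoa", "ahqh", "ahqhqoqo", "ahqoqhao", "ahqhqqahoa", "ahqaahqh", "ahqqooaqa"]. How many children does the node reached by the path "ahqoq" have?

Follow the path "ahqoq" to its node, then look at its outgoing edges.
Distinct next characters after "ahqoq": h, q.
That node has 2 child edges.

2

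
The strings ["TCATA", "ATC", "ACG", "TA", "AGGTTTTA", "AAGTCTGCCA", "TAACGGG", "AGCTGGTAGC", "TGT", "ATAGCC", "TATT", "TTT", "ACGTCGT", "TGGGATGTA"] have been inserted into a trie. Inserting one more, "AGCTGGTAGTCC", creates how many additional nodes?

3

Walking "AGCTGGTAGTCC" from the root, the first 9 characters ("AGCTGGTAG") follow existing edges; "T" is the first miss.
Each of the 3 remaining characters creates one node.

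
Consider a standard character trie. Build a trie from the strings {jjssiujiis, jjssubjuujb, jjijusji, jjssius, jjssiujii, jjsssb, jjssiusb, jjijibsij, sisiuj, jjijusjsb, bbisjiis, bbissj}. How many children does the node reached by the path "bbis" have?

The children of the "bbis" node are the distinct next characters among strings starting with "bbis".
Distinct next characters after "bbis": j, s.
That node has 2 child edges.

2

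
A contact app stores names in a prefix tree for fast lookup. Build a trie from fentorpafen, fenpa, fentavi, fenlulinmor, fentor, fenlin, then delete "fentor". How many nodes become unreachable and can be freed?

A node on "fentor"'s path can go only if nothing else ends at it or branches off below it.
Every node on "fentor" is still needed (e.g. by "fentorpafen"), so nothing is freed.
Nodes removed: 0

0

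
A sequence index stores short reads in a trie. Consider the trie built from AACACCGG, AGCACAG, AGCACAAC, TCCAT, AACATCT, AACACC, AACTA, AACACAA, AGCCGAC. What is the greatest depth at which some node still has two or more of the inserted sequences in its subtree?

Look for the deepest trie node that still has at least two words in its subtree.
"AACACC" and "AACACCGG" agree on "AACACC" (6 characters) before diverging; nothing deeper is shared.
Longest shared-prefix length: 6

6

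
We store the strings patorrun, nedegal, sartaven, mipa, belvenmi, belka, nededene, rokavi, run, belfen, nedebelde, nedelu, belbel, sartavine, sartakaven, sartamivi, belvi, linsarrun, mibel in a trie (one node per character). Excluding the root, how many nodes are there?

Count nodes per top-level branch (shared prefixes stored once):
  'b'-branch (belbel, belfen, belka, belvenmi, belvi): 17 nodes
  'l'-branch (linsarrun): 9 nodes
  'm'-branch (mibel, mipa): 7 nodes
  'n'-branch (nedebelde, nededene, nedegal, nedelu): 18 nodes
  'p'-branch (patorrun): 8 nodes
  'r'-branch (rokavi, run): 8 nodes
  's'-branch (sartakaven, sartamivi, sartaven, sartavine): 20 nodes
Sum: 87

87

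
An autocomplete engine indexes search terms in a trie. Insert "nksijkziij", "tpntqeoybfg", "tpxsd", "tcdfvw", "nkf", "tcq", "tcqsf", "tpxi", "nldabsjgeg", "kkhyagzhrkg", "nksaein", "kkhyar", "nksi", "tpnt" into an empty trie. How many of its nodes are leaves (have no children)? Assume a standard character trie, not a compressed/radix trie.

11

Leaves are exactly the stored words that no other stored word extends.
Those words: "kkhyagzhrkg", "kkhyar", "nkf", "nksaein", "nksijkziij", "nldabsjgeg", "tcdfvw", "tcqsf", "tpntqeoybfg", "tpxi", "tpxsd"
Leaf count: 11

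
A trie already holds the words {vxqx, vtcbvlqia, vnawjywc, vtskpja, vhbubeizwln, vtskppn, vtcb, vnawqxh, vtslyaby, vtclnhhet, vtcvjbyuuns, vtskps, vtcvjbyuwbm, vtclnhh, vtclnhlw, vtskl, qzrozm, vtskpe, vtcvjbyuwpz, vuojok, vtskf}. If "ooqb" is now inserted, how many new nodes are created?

4

No existing word starts with "o", so every character of "ooqb" needs a new node.
4 − 0 = 4 new nodes.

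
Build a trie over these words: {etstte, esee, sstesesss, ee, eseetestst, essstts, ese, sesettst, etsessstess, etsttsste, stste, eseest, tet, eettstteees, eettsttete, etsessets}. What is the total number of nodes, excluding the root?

Insert word by word; a character creates a node only if that edge doesn't already exist:
  "etstte" → 6 new (e, t, s, t, t, e)
  "esee" → prefix "e" already present; 3 new (s, e, e)
  "sstesesss" → 9 new (s, s, t, e, s, e, s, s, s)
  "ee" → prefix "e" already present; 1 new (e)
  "eseetestst" → prefix "esee" already present; 6 new (t, e, s, t, s, t)
  "essstts" → prefix "es" already present; 5 new (s, s, t, t, s)
  "ese" → prefix "ese" already present; 0 new (none)
  "sesettst" → prefix "s" already present; 7 new (e, s, e, t, t, s, t)
  "etsessstess" → prefix "ets" already present; 8 new (e, s, s, s, t, e, s, s)
  "etsttsste" → prefix "etstt" already present; 4 new (s, s, t, e)
  "stste" → prefix "s" already present; 4 new (t, s, t, e)
  "eseest" → prefix "esee" already present; 2 new (s, t)
  "tet" → 3 new (t, e, t)
  "eettstteees" → prefix "ee" already present; 9 new (t, t, s, t, t, e, e, e, s)
  "eettsttete" → prefix "eettstte" already present; 2 new (t, e)
  "etsessets" → prefix "etsess" already present; 3 new (e, t, s)
Total nodes = 6 + 3 + 9 + 1 + 6 + 5 + 0 + 7 + 8 + 4 + 4 + 2 + 3 + 9 + 2 + 3 = 72

72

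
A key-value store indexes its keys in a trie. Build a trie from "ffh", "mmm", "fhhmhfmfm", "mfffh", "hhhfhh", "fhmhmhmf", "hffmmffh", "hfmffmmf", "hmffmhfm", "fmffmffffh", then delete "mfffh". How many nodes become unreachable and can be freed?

4

A node on "mfffh"'s path can go only if nothing else ends at it or branches off below it.
The suffix "fffh" (4 nodes) is used only by "mfffh"; the node for "m" still has the child "m", so pruning stops there.
Nodes removed: 4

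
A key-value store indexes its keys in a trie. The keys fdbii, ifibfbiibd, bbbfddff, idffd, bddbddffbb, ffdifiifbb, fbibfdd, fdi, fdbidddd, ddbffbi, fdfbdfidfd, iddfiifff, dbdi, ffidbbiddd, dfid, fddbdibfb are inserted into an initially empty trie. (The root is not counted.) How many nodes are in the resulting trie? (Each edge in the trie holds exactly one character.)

99

Trace insertions, counting only characters that open a new branch:
  "fdbii" → 5 new (f, d, b, i, i)
  "ifibfbiibd" → 10 new (i, f, i, b, f, b, i, i, b, d)
  "bbbfddff" → 8 new (b, b, b, f, d, d, f, f)
  "idffd" → prefix "i" already present; 4 new (d, f, f, d)
  "bddbddffbb" → prefix "b" already present; 9 new (d, d, b, d, d, f, f, b, b)
  "ffdifiifbb" → prefix "f" already present; 9 new (f, d, i, f, i, i, f, b, b)
  "fbibfdd" → prefix "f" already present; 6 new (b, i, b, f, d, d)
  "fdi" → prefix "fd" already present; 1 new (i)
  "fdbidddd" → prefix "fdbi" already present; 4 new (d, d, d, d)
  "ddbffbi" → 7 new (d, d, b, f, f, b, i)
  "fdfbdfidfd" → prefix "fd" already present; 8 new (f, b, d, f, i, d, f, d)
  "iddfiifff" → prefix "id" already present; 7 new (d, f, i, i, f, f, f)
  "dbdi" → prefix "d" already present; 3 new (b, d, i)
  "ffidbbiddd" → prefix "ff" already present; 8 new (i, d, b, b, i, d, d, d)
  "dfid" → prefix "d" already present; 3 new (f, i, d)
  "fddbdibfb" → prefix "fd" already present; 7 new (d, b, d, i, b, f, b)
Total nodes = 5 + 10 + 8 + 4 + 9 + 9 + 6 + 1 + 4 + 7 + 8 + 7 + 3 + 8 + 3 + 7 = 99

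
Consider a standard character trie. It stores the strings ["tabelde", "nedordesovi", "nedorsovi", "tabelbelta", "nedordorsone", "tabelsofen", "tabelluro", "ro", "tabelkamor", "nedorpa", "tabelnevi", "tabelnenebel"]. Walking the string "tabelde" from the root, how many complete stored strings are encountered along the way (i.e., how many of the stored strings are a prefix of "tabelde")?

Walk "tabelde" from the root; an end-of-word marker is hit whenever a stored word is a prefix of "tabelde".
Prefixes of the query that are stored words: "tabelde"
Count: 1

1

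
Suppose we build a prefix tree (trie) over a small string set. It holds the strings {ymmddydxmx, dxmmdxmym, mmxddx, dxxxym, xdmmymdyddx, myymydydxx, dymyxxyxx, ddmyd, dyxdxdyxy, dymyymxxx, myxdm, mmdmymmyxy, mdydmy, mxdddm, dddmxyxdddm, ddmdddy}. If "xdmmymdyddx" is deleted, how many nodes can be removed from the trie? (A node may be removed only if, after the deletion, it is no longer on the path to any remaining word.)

11

Walk "xdmmymdyddx" from the leaf back toward the root, removing each node that no remaining word uses.
No other word shares any prefix with "xdmmymdyddx", so all 11 of its nodes go.
Nodes removed: 11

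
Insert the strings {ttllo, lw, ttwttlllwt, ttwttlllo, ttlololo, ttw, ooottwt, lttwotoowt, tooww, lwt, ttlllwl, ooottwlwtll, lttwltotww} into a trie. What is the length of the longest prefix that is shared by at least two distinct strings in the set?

8

The deepest shared node is where two words last agree before diverging.
e.g. "ttwttlllo" and "ttwttlllwt" share the prefix "ttwttlll" of length 8; no pair shares a longer one.
Longest shared-prefix length: 8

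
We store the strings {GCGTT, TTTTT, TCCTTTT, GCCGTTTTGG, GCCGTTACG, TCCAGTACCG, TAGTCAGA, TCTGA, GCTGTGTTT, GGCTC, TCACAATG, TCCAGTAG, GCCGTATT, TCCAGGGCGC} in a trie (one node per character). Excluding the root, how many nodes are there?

70

For each word, the new-node count is its length minus the longest prefix already in the trie:
  "GCGTT" → 5 new (G, C, G, T, T)
  "TTTTT" → 5 new (T, T, T, T, T)
  "TCCTTTT" → prefix "T" already present; 6 new (C, C, T, T, T, T)
  "GCCGTTTTGG" → prefix "GC" already present; 8 new (C, G, T, T, T, T, G, G)
  "GCCGTTACG" → prefix "GCCGTT" already present; 3 new (A, C, G)
  "TCCAGTACCG" → prefix "TCC" already present; 7 new (A, G, T, A, C, C, G)
  "TAGTCAGA" → prefix "T" already present; 7 new (A, G, T, C, A, G, A)
  "TCTGA" → prefix "TC" already present; 3 new (T, G, A)
  "GCTGTGTTT" → prefix "GC" already present; 7 new (T, G, T, G, T, T, T)
  "GGCTC" → prefix "G" already present; 4 new (G, C, T, C)
  "TCACAATG" → prefix "TC" already present; 6 new (A, C, A, A, T, G)
  "TCCAGTAG" → prefix "TCCAGTA" already present; 1 new (G)
  "GCCGTATT" → prefix "GCCGT" already present; 3 new (A, T, T)
  "TCCAGGGCGC" → prefix "TCCAG" already present; 5 new (G, G, C, G, C)
Total nodes = 5 + 5 + 6 + 8 + 3 + 7 + 7 + 3 + 7 + 4 + 6 + 1 + 3 + 5 = 70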